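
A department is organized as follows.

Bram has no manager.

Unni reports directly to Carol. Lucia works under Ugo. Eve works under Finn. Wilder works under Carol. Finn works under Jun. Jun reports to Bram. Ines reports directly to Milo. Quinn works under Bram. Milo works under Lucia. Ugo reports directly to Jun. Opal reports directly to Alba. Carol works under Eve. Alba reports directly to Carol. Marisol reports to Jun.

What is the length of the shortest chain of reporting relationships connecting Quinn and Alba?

Quinn is 1 level below Bram, and Alba is 5 levels below Bram (their lowest common manager). The shortest path runs up from Quinn to Bram and back down to Alba: 1 + 5 = 6 links.

6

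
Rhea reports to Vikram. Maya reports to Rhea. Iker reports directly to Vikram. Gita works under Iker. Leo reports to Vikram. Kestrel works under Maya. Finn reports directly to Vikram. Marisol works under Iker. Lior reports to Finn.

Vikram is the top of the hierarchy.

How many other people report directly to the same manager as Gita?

1

Gita reports to Iker. Iker's other direct reports are Marisol — 1 peer.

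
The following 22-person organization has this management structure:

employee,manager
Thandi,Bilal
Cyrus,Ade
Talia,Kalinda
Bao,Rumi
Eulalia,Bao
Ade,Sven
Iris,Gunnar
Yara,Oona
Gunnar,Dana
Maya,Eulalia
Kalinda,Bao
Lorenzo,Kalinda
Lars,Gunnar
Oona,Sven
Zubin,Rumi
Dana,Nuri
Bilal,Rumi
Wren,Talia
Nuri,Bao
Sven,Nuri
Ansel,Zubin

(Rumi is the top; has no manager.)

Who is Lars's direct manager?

Lars reports directly to Gunnar.

Gunnar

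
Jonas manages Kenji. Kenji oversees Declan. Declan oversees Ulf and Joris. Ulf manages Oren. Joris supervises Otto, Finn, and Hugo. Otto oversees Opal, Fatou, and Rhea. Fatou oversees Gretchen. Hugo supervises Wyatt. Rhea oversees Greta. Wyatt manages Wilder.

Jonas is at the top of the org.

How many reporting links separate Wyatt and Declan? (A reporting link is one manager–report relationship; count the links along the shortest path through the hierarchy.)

3

Wyatt is in Declan's organization: the chain from Wyatt up to Declan is Wyatt → Hugo → Joris → Declan, which is 3 links.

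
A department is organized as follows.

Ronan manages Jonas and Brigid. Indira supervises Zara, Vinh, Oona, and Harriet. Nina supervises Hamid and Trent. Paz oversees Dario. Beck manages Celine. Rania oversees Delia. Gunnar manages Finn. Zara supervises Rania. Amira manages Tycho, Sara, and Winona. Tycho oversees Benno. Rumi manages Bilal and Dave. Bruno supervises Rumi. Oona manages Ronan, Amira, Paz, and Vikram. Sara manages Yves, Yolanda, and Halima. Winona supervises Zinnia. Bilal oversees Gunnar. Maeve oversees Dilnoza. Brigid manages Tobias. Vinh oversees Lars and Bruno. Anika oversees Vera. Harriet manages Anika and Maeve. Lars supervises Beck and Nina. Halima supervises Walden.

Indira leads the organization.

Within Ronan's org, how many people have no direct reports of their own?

2

The people in Ronan's organization with no one reporting to them are Tobias, Jonas. That is 2.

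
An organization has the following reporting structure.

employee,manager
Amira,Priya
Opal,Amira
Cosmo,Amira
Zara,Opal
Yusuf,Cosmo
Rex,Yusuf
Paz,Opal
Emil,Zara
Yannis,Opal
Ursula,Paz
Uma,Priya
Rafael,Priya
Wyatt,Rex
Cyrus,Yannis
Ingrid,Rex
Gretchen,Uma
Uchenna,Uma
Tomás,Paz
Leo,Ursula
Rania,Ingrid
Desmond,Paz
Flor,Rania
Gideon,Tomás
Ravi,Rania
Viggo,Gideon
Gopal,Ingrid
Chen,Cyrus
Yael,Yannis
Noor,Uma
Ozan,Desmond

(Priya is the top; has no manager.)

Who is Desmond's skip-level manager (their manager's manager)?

Opal

Desmond reports to Paz, and Paz reports to Opal. So Desmond's skip-level manager is Opal.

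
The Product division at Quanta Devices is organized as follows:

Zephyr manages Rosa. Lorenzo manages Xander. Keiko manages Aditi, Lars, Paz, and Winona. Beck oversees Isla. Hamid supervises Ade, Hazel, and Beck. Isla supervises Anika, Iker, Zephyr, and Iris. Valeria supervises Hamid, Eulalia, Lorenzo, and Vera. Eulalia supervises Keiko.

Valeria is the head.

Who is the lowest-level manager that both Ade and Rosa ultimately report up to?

Ade's chain of managers is Hamid, Valeria. Rosa's chain of managers is Zephyr, Isla, Beck, Hamid, Valeria. The first manager that appears in both chains is Hamid.

Hamid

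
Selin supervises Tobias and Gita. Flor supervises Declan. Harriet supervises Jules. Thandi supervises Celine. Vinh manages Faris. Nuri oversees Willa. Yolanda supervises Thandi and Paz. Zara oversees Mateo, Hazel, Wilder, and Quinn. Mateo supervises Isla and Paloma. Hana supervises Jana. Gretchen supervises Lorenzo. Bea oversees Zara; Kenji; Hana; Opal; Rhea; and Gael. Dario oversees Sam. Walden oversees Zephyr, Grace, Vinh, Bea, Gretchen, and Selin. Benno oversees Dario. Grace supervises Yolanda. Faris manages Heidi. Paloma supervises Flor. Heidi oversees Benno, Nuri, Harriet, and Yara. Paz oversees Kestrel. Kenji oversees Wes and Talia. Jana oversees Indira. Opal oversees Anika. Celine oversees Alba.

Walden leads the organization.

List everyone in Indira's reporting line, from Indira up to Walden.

Indira reports to Jana. Jana reports to Hana. Hana reports to Bea. Bea reports to Walden. Walden is at the top.

Indira -> Jana -> Hana -> Bea -> Walden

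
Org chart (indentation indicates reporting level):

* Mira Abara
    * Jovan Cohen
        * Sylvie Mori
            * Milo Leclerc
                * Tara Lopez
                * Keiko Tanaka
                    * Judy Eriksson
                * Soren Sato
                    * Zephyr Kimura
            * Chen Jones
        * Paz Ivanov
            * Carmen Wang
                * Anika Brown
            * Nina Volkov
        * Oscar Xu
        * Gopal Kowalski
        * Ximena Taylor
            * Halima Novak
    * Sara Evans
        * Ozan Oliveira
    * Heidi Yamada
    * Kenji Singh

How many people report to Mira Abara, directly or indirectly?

21

Mira Abara directly manages Jovan Cohen, Sara Evans, Heidi Yamada, Kenji Singh. Under Jovan Cohen: Ximena Taylor, Halima Novak, Gopal Kowalski, Oscar Xu, Paz Ivanov, Nina Volkov, Carmen Wang, Anika Brown, Sylvie Mori, Chen Jones, Milo Leclerc, Soren Sato, Zephyr Kimura, Keiko Tanaka, Judy Eriksson, Tara Lopez (16). Under Sara Evans: Ozan Oliveira (1). Heidi Yamada has no reports. Kenji Singh has no reports. So Mira Abara's organization is 4 direct reports plus everyone under them: 17 + 2 + 1 + 1 = 21.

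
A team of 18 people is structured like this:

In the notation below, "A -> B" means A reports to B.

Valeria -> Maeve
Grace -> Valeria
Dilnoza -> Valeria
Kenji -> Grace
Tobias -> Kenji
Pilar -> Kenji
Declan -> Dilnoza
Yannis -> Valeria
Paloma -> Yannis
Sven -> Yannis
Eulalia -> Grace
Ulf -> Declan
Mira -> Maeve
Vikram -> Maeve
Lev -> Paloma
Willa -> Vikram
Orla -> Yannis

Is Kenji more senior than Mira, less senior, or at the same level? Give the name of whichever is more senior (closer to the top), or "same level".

Mira

Kenji is 3 levels below Maeve; Mira is 1. Mira is higher.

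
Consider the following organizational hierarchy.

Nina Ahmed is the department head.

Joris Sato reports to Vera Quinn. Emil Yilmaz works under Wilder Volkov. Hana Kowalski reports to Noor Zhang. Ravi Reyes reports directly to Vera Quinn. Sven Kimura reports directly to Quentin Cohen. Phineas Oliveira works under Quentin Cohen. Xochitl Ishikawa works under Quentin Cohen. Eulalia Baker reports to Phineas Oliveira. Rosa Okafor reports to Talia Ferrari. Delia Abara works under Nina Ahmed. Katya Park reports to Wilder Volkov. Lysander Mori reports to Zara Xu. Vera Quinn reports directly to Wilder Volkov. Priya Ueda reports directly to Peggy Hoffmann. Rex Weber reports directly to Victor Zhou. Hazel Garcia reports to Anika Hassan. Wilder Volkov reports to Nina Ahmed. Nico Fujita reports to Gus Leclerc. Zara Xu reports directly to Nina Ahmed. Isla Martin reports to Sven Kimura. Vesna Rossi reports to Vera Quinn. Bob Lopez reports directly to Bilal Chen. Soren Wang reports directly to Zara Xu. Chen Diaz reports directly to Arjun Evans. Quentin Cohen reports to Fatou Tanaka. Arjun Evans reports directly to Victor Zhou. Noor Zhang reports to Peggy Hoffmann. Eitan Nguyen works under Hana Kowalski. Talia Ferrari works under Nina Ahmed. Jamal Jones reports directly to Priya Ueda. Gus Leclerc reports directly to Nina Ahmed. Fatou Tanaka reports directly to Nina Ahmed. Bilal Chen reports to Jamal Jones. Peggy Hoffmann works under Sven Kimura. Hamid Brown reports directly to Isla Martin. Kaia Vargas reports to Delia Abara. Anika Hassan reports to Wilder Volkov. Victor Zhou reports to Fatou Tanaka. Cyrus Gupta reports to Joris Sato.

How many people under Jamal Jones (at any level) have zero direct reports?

1

The only person in Jamal Jones's organization with no one reporting to them is Bob Lopez. That is 1.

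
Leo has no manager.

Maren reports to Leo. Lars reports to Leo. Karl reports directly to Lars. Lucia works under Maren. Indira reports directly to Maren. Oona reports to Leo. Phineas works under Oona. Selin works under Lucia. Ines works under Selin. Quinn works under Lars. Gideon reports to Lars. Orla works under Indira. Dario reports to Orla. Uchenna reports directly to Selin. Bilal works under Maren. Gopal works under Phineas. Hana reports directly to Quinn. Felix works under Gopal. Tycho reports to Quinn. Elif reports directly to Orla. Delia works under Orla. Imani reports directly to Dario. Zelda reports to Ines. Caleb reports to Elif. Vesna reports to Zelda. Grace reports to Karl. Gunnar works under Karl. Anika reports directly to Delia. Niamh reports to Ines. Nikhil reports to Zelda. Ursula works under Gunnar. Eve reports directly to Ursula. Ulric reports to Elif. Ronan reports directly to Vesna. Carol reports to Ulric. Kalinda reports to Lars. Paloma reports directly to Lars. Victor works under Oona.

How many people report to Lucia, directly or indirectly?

8

Lucia directly manages Selin. Under Selin: Uchenna, Ines, Niamh, Zelda, Nikhil, Vesna, Ronan (7). That's 8 in total.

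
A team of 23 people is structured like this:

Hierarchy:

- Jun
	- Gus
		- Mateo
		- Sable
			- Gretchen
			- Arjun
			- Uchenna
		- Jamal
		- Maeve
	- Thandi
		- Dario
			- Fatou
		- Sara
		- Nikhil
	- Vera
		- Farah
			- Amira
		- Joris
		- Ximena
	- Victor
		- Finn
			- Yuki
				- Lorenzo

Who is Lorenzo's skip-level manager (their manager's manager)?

Finn

Lorenzo reports to Yuki, and Yuki reports to Finn. So Lorenzo's skip-level manager is Finn.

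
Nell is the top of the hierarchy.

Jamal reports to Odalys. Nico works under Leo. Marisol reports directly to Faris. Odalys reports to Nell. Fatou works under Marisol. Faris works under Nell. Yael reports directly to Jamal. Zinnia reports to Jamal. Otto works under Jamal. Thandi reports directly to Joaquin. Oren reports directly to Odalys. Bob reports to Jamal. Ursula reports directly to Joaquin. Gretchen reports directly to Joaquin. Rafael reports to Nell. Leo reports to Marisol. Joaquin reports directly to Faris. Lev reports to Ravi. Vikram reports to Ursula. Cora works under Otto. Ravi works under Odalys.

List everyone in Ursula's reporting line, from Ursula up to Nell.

Ursula reports to Joaquin. Joaquin reports to Faris. Faris reports to Nell. Nell is at the top.

Ursula -> Joaquin -> Faris -> Nell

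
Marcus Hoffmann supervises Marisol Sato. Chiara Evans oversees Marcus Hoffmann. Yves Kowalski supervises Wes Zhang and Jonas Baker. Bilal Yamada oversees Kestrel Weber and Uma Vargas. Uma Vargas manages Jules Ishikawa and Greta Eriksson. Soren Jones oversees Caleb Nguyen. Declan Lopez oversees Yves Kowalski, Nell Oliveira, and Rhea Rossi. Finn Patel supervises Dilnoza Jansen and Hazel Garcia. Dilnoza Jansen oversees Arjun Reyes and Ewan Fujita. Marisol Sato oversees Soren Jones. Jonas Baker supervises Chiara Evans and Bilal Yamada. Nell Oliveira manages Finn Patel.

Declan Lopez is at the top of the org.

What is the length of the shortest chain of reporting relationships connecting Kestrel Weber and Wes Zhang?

4

Kestrel Weber is 3 levels below Yves Kowalski, and Wes Zhang is 1 level below Yves Kowalski (their lowest common manager). The shortest path runs up from Kestrel Weber to Yves Kowalski and back down to Wes Zhang: 3 + 1 = 4 links.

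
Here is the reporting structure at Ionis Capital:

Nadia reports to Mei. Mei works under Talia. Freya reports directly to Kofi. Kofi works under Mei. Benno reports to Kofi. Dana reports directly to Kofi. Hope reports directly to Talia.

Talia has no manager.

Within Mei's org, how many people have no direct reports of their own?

The people in Mei's organization with no one reporting to them are Benno, Freya, Dana, Nadia. That is 4.

4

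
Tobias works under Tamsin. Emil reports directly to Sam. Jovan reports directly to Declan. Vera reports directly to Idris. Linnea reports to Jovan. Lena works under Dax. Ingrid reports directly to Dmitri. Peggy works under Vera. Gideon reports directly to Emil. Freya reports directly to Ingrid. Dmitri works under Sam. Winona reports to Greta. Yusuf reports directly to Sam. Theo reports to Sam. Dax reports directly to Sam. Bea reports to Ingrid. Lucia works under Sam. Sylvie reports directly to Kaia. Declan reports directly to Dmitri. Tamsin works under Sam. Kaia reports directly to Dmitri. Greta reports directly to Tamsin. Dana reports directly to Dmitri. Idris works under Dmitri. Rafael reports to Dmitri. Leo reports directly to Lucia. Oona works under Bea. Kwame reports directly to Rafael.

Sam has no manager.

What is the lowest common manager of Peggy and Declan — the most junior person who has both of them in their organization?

Peggy's chain of managers is Vera, Idris, Dmitri, Sam. Declan's chain of managers is Dmitri, Sam. The first manager that appears in both chains is Dmitri.

Dmitri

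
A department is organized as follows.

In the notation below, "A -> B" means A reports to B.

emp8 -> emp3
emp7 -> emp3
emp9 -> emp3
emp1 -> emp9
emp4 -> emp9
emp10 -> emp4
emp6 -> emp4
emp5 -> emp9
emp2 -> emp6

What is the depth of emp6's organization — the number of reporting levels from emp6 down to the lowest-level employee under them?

1

The longest chain under emp6 runs emp6 → emp2, which is 1 level below emp6.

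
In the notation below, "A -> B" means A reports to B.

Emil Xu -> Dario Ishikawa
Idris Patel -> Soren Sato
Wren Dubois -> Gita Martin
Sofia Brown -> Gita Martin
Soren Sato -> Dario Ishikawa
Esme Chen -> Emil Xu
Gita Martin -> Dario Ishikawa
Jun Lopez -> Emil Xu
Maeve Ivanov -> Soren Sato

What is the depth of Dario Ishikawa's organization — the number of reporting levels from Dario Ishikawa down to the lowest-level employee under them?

2

The longest chain under Dario Ishikawa runs Dario Ishikawa → Gita Martin → Sofia Brown, which is 2 levels below Dario Ishikawa.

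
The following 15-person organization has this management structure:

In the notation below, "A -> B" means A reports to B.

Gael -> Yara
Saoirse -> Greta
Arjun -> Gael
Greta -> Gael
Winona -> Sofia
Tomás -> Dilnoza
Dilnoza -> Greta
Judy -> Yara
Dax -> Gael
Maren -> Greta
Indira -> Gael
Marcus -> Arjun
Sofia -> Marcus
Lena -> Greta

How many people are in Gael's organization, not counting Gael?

Gael directly manages Greta, Arjun, Dax, Indira. Under Greta: Saoirse, Lena, Dilnoza, Tomás, Maren (5). Under Arjun: Marcus, Sofia, Winona (3). Dax has no reports. Indira has no reports. So Gael's organization is 4 direct reports plus everyone under them: 6 + 4 + 1 + 1 = 12.

12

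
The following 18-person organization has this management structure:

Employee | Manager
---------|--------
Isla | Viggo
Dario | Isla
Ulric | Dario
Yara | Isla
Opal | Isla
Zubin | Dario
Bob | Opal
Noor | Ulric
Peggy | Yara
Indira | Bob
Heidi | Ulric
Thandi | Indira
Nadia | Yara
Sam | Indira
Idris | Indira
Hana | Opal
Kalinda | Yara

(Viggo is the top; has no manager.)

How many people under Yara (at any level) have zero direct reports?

The people in Yara's organization with no one reporting to them are Kalinda, Nadia, Peggy. That is 3.

3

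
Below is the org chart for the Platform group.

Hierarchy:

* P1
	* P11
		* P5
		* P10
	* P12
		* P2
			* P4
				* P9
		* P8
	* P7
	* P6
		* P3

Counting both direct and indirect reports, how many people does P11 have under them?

2

P11 directly manages P5, P10. P5 has no reports. P10 has no reports. So P11's organization is 2 direct reports plus everyone under them: 1 + 1 = 2.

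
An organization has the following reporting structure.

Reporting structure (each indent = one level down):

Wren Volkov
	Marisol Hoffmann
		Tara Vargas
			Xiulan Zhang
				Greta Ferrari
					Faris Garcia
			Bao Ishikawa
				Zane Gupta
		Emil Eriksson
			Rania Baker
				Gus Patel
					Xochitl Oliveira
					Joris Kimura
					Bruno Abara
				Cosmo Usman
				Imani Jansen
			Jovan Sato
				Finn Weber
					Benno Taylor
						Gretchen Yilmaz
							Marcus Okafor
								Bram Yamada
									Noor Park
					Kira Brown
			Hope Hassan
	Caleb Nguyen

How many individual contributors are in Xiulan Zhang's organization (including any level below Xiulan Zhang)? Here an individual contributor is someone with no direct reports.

The only person in Xiulan Zhang's organization with no one reporting to them is Faris Garcia. That is 1.

1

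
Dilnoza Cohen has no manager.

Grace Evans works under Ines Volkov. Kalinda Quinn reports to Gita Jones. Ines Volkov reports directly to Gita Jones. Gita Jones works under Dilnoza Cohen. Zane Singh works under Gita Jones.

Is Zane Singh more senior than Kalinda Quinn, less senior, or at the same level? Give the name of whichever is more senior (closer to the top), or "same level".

same level

Both Zane Singh and Kalinda Quinn are 2 levels below Dilnoza Cohen.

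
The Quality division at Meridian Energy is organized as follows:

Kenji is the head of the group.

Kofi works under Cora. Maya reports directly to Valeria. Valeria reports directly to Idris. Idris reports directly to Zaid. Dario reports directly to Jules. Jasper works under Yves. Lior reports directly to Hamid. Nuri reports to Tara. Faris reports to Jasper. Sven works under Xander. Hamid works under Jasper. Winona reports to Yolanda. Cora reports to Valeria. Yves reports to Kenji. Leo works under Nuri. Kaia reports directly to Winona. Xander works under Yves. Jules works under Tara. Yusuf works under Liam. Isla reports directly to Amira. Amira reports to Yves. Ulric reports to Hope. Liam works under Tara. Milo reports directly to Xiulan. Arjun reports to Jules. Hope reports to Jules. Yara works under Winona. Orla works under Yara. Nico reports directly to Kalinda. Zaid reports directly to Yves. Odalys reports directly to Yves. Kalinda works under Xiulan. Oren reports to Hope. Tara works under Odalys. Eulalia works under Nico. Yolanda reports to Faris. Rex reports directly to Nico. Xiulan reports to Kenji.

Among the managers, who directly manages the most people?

Direct-report counts: Kenji has 2; Xiulan has 2; Kalinda has 1; Nico has 2; Yves has 5; Xander has 1; Jasper has 2; Hamid has 1; Faris has 1; Yolanda has 1; Winona has 2; Yara has 1; Zaid has 1; Idris has 1; Valeria has 2; Cora has 1; Amira has 1; Odalys has 1; Tara has 3; Nuri has 1; Liam has 1; Jules has 3; Hope has 2. The largest is 5, held by Yves.

Yves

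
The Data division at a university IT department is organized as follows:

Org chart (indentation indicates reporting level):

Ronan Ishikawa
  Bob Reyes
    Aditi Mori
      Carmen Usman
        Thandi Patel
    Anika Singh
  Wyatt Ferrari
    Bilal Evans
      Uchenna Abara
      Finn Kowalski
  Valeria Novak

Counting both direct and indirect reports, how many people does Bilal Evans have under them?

Bilal Evans directly manages Uchenna Abara, Finn Kowalski. Uchenna Abara has no reports. Finn Kowalski has no reports. So Bilal Evans's organization is 2 direct reports plus everyone under them: 1 + 1 = 2.

2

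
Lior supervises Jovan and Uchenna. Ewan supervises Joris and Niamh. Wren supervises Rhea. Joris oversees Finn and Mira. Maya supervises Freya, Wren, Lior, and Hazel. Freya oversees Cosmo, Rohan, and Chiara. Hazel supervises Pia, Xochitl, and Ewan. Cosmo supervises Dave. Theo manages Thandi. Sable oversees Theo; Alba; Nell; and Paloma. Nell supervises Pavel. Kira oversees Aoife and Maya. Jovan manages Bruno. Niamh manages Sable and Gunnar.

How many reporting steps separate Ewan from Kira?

Chain from Ewan up to Kira: Ewan → Hazel → Maya → Kira. That is 3 steps up, so Ewan is 3 levels below Kira.

3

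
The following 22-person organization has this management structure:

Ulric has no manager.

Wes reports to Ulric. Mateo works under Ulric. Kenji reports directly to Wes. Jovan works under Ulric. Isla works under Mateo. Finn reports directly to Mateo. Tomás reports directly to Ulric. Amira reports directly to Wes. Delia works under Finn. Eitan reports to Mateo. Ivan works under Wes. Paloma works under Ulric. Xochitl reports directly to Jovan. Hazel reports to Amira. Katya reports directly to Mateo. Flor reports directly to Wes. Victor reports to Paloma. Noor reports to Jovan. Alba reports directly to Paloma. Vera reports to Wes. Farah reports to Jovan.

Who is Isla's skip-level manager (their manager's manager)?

Ulric

Isla reports to Mateo, and Mateo reports to Ulric. So Isla's skip-level manager is Ulric.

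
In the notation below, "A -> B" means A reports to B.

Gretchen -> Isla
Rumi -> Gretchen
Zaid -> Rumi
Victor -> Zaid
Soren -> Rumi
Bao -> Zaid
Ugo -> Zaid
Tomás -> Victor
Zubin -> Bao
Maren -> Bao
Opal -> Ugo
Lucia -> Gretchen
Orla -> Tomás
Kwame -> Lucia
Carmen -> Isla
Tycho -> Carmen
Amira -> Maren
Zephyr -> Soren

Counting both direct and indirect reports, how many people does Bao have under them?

3

Bao directly manages Zubin, Maren. Zubin has no reports. Under Maren: Amira (1). So Bao's organization is 2 direct reports plus everyone under them: 1 + 2 = 3.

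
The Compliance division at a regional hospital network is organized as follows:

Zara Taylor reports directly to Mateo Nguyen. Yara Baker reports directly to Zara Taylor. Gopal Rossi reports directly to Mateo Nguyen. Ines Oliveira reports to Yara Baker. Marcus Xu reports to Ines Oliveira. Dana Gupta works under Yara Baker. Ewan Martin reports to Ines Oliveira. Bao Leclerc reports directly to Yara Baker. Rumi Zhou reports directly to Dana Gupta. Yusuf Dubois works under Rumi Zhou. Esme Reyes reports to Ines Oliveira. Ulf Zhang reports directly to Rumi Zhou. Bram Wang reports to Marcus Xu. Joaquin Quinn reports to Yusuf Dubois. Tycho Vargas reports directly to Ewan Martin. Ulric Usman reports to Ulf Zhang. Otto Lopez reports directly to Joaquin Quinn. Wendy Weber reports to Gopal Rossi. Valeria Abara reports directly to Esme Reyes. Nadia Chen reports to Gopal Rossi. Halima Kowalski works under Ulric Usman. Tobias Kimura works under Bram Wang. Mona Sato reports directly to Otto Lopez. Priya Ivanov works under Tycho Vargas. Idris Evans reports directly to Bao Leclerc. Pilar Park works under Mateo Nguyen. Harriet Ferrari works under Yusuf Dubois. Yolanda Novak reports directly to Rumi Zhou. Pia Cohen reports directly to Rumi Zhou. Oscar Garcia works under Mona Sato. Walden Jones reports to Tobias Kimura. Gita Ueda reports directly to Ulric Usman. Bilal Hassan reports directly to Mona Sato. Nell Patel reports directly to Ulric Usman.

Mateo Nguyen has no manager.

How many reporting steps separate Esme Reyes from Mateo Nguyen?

Chain from Esme Reyes up to Mateo Nguyen: Esme Reyes → Ines Oliveira → Yara Baker → Zara Taylor → Mateo Nguyen. That is 4 steps up, so Esme Reyes is 4 levels below Mateo Nguyen.

4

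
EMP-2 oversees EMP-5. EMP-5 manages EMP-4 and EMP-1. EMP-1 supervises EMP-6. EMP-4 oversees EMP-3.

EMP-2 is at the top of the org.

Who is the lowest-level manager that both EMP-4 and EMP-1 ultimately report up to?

EMP-5

EMP-4's chain of managers is EMP-5, EMP-2. EMP-1's chain of managers is EMP-5, EMP-2. The first manager that appears in both chains is EMP-5.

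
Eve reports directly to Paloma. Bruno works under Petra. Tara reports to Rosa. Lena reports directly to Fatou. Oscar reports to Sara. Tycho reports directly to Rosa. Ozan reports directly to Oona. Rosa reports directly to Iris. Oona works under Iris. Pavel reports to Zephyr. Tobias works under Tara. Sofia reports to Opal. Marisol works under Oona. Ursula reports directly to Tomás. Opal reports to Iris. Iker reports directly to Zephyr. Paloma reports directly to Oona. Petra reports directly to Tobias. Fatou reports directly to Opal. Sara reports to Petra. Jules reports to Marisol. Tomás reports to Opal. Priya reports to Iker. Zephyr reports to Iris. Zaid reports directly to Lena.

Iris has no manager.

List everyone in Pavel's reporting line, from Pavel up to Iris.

Pavel -> Zephyr -> Iris

Pavel reports to Zephyr. Zephyr reports to Iris. Iris is at the top.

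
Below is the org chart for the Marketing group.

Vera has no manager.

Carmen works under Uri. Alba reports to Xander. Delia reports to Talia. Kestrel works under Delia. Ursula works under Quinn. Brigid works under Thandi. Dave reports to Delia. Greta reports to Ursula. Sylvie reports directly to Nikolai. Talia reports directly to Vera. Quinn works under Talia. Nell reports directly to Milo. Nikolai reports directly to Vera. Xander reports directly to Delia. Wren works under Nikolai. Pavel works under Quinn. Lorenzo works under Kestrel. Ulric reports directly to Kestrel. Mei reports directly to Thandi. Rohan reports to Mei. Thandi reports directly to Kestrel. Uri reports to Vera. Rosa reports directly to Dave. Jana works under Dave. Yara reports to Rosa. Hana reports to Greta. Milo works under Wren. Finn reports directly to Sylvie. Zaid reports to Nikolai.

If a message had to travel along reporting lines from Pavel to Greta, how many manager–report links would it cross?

3

Pavel is 1 level below Quinn, and Greta is 2 levels below Quinn (their lowest common manager). The shortest path runs up from Pavel to Quinn and back down to Greta: 1 + 2 = 3 links.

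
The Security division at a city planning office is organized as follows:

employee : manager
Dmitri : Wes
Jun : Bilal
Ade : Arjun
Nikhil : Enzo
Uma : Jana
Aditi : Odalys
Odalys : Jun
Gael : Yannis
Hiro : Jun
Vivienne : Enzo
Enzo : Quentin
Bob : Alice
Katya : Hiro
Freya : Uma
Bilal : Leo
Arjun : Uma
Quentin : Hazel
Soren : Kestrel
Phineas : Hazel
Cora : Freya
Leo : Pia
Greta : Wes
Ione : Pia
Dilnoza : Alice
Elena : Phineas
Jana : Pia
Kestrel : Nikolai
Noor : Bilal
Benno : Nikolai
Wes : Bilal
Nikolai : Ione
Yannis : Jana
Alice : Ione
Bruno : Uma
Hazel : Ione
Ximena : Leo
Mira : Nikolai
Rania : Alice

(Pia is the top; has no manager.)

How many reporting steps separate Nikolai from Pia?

2

Chain from Nikolai up to Pia: Nikolai → Ione → Pia. That is 2 steps up, so Nikolai is 2 levels below Pia.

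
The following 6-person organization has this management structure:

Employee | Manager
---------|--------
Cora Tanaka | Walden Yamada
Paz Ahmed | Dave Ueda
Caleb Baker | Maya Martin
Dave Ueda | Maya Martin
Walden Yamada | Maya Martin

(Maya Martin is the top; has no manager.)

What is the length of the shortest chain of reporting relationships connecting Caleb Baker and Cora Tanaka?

Caleb Baker is 1 level below Maya Martin, and Cora Tanaka is 2 levels below Maya Martin (their lowest common manager). The shortest path runs up from Caleb Baker to Maya Martin and back down to Cora Tanaka: 1 + 2 = 3 links.

3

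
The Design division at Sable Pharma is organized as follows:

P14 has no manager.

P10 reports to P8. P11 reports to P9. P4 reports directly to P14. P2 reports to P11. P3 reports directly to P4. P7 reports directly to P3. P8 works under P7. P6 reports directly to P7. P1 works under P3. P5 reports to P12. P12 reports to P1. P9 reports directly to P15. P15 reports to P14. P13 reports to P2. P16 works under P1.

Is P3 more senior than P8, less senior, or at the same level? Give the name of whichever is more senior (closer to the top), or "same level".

P3 is 2 levels below P14; P8 is 4. P3 is higher.

P3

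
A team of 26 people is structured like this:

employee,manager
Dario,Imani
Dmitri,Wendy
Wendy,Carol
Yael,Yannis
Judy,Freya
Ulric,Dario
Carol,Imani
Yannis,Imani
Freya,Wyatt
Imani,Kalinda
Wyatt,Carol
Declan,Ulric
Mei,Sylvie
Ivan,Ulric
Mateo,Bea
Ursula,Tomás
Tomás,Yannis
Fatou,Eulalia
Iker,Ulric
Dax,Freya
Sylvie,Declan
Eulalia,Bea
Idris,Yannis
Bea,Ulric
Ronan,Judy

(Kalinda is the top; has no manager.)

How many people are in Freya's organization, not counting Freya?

Freya directly manages Judy, Dax. Under Judy: Ronan (1). Dax has no reports. So Freya's organization is 2 direct reports plus everyone under them: 2 + 1 = 3.

3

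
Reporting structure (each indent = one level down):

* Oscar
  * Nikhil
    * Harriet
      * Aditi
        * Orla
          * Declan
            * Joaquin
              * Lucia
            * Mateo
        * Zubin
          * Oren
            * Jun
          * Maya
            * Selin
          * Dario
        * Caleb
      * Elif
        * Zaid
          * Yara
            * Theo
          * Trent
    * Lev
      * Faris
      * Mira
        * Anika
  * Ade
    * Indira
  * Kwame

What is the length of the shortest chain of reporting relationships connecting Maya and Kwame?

6

Maya is 5 levels below Oscar, and Kwame is 1 level below Oscar (their lowest common manager). The shortest path runs up from Maya to Oscar and back down to Kwame: 5 + 1 = 6 links.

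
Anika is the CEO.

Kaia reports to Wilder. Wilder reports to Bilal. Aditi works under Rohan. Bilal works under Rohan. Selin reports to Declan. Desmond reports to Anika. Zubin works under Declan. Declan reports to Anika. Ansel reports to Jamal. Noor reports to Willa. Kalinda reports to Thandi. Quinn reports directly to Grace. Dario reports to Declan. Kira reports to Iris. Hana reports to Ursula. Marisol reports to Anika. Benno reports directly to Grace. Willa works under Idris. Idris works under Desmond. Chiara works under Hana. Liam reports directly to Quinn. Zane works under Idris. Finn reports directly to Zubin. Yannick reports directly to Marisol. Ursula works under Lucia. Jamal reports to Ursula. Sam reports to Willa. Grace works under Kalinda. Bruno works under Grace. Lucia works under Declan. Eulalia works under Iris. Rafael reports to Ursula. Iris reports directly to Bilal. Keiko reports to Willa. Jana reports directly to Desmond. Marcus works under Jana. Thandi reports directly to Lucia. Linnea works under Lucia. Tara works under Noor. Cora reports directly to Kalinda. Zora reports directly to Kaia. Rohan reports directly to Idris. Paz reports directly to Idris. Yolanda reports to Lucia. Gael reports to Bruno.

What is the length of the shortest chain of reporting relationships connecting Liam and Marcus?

Liam is 7 levels below Anika, and Marcus is 3 levels below Anika (their lowest common manager). The shortest path runs up from Liam to Anika and back down to Marcus: 7 + 3 = 10 links.

10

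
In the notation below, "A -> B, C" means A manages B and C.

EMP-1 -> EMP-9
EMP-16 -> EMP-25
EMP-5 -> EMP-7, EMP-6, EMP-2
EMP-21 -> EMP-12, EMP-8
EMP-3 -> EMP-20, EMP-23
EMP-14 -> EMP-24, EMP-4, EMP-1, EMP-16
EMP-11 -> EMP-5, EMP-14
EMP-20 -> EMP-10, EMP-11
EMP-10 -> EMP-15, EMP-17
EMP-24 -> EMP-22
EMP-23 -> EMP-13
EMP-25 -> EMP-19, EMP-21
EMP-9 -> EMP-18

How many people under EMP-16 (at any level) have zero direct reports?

3

The people in EMP-16's organization with no one reporting to them are EMP-8, EMP-12, EMP-19. That is 3.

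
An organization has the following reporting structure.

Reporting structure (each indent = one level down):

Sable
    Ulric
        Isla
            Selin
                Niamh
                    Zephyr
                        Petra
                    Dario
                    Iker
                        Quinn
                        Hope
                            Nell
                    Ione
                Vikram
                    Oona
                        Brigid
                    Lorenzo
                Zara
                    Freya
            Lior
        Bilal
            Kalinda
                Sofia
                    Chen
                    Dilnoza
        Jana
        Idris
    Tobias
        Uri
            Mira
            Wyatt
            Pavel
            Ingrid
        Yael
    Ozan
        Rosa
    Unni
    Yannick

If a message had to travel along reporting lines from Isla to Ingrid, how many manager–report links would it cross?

Isla is 2 levels below Sable, and Ingrid is 3 levels below Sable (their lowest common manager). The shortest path runs up from Isla to Sable and back down to Ingrid: 2 + 3 = 5 links.

5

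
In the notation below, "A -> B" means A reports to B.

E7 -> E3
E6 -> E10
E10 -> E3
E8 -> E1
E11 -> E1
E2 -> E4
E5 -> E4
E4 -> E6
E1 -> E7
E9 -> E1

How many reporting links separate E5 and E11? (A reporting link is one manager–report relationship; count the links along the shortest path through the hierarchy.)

7

E5 is 4 levels below E3, and E11 is 3 levels below E3 (their lowest common manager). The shortest path runs up from E5 to E3 and back down to E11: 4 + 3 = 7 links.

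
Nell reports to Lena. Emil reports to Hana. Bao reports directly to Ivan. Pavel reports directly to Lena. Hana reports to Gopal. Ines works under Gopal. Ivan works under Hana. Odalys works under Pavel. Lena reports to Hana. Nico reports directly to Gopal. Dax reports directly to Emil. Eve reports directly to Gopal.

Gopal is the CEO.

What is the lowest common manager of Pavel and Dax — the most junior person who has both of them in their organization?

Pavel's chain of managers is Lena, Hana, Gopal. Dax's chain of managers is Emil, Hana, Gopal. The first manager that appears in both chains is Hana.

Hana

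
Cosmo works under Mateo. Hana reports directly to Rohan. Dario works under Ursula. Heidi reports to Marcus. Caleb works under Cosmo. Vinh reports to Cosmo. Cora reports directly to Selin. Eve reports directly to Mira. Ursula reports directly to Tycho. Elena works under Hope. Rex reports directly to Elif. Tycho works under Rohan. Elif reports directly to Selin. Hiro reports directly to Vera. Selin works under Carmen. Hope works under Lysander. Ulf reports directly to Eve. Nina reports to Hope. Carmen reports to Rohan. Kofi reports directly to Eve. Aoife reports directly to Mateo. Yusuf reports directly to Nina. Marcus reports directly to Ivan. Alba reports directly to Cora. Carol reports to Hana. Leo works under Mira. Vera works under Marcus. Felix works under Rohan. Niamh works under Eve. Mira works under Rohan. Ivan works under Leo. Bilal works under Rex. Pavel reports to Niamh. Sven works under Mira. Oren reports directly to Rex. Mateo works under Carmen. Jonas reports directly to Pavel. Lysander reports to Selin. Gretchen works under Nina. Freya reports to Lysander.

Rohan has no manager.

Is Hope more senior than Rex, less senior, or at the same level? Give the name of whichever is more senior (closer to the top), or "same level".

same level

Both Hope and Rex are 4 levels below Rohan.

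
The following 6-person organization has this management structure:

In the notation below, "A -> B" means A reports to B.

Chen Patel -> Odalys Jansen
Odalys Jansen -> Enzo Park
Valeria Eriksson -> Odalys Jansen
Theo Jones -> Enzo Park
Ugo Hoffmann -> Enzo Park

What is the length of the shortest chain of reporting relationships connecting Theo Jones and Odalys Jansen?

2

Theo Jones is 1 level below Enzo Park, and Odalys Jansen is 1 level below Enzo Park (their lowest common manager). The shortest path runs up from Theo Jones to Enzo Park and back down to Odalys Jansen: 1 + 1 = 2 links.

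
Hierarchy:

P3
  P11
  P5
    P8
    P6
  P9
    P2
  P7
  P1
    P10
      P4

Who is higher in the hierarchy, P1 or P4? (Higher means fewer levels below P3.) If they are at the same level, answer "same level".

P1 is 1 level below P3; P4 is 3. P1 is higher.

P1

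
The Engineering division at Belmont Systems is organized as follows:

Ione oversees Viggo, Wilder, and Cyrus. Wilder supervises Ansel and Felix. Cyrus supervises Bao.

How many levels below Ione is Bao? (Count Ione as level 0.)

Chain from Bao up to Ione: Bao → Cyrus → Ione. That is 2 steps up, so Bao is 2 levels below Ione.

2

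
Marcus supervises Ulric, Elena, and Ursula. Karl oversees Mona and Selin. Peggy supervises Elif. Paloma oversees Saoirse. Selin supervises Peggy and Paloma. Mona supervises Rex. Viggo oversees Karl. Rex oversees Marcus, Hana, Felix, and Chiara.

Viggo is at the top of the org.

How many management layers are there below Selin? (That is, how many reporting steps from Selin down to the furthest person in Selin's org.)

2

The longest chain under Selin runs Selin → Paloma → Saoirse, which is 2 levels below Selin.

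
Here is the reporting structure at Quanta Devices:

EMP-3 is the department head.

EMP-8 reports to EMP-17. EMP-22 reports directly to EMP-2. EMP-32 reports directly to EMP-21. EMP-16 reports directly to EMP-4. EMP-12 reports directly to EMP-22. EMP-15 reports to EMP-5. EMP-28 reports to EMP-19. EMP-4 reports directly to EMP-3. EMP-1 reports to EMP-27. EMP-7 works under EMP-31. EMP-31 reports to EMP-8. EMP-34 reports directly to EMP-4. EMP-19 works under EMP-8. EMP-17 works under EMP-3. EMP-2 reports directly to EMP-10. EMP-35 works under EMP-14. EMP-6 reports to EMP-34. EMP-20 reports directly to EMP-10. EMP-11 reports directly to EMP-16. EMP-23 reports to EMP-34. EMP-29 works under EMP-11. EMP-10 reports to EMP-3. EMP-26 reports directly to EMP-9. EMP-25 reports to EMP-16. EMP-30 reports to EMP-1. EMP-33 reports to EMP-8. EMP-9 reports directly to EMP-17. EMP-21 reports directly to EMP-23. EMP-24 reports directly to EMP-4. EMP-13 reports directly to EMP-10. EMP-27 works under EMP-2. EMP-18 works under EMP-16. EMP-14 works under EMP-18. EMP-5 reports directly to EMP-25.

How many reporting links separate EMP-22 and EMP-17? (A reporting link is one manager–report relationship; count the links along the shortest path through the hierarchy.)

4

EMP-22 is 3 levels below EMP-3, and EMP-17 is 1 level below EMP-3 (their lowest common manager). The shortest path runs up from EMP-22 to EMP-3 and back down to EMP-17: 3 + 1 = 4 links.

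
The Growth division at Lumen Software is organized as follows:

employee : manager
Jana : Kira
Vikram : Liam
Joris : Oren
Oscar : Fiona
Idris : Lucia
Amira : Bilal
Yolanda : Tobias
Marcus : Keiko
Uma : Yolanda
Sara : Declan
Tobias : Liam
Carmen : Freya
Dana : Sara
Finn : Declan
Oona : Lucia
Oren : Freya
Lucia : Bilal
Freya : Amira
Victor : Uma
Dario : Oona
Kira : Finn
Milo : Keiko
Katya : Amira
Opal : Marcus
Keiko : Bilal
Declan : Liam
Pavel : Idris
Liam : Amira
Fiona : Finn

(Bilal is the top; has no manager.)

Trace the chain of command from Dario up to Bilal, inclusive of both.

Dario reports to Oona. Oona reports to Lucia. Lucia reports to Bilal. Bilal is at the top.

Dario -> Oona -> Lucia -> Bilal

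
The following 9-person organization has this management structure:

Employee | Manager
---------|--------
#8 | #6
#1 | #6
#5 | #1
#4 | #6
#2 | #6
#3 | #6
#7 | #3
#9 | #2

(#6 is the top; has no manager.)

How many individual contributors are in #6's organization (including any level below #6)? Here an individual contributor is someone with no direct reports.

The people in #6's organization with no one reporting to them are #7, #9, #4, #5, #8. That is 5.

5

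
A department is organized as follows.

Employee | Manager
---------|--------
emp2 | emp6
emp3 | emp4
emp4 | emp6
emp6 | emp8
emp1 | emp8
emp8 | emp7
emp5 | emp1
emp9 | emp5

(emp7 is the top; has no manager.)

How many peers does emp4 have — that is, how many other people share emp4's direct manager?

emp4 reports to emp6. emp6's other direct reports are emp2 — 1 peer.

1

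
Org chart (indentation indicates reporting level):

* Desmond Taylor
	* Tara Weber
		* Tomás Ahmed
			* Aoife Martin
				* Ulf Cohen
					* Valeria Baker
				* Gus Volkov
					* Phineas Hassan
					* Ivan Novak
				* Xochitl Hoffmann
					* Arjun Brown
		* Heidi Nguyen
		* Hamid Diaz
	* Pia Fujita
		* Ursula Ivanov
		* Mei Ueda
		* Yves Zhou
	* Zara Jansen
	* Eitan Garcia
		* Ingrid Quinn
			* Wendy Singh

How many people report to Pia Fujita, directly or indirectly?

Pia Fujita directly manages Ursula Ivanov, Mei Ueda, Yves Zhou. Ursula Ivanov has no reports. Mei Ueda has no reports. Yves Zhou has no reports. So Pia Fujita's organization is 3 direct reports plus everyone under them: 1 + 1 + 1 = 3.

3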